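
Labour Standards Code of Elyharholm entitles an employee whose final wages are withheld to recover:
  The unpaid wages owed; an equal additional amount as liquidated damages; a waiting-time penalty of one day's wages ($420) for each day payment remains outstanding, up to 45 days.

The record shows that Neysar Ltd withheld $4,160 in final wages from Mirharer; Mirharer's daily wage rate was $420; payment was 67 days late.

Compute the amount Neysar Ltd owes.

Liquidated damages (equal amount): $4,160
Penalty days: min(67, 45) = 45
Waiting-time penalty: 45 × $420 = $18,900
Total award: $4,160 + $4,160 + $18,900 = $27,220

Total award: $27,220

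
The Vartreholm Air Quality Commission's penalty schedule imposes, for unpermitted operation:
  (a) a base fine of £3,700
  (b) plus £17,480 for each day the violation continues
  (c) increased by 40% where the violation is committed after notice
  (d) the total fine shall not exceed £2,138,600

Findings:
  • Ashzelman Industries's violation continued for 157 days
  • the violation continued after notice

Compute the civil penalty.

Civil penalty: £2,138,600

Per-day component: 157 × £17,480 = £2,744,360
Base plus per-day: £3,700 + £2,744,360 = £2,748,060
Enhancement: 40% of £2,748,060 = £1,099,224
Enhanced fine: £2,748,060 + £1,099,224 = £3,847,284
Cap at £2,138,600: £3,847,284 exceeds the cap → £2,138,600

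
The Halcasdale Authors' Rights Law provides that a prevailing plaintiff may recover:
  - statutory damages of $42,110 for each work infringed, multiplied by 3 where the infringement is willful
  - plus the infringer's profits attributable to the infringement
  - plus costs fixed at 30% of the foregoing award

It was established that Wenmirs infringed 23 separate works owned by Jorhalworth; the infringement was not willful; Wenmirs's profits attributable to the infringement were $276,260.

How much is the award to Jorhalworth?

$1,618,227

Statutory damages: 23 × $42,110 = $968,530
Infringement not willful: no ×3 enhancement.
Combined award: $968,530 + $276,260 = $1,244,790
Costs: 30% of $1,244,790 = $373,437
Award plus costs: $1,244,790 + $373,437 = $1,618,227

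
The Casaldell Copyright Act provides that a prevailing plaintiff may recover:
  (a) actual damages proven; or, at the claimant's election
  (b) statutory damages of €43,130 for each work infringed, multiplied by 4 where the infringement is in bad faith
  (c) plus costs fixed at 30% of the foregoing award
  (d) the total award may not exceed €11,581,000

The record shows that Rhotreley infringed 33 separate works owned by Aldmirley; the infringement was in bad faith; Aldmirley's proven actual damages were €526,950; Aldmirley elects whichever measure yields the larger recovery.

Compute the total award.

Statutory damages: 33 × €43,130 = €1,423,290
Multiplied by 4: 4 × €1,423,290 = €5,693,160
Greater of actual damages (€526,950) or enhanced statutory damages (€5,693,160): €5,693,160
Costs: 30% of €5,693,160 = €1,707,948
Award plus costs: €5,693,160 + €1,707,948 = €7,401,108
Cap at €11,581,000: €7,401,108 is within the cap, no reduction.

€7,401,108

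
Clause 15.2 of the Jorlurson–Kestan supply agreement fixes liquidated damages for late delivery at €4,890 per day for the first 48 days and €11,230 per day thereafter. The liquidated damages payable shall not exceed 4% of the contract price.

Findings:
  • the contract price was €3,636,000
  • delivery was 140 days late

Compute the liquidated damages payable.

€145,440

First 48 days: 48 × €4,890 = €234,720
Remaining days: (140 − 48) × €11,230 = €1,033,160
Accrued per-day damages: €234,720 + €1,033,160 = €1,267,880
Cap: 4% of €3,636,000 = €145,440
Cap at €145,440: €1,267,880 exceeds the cap → €145,440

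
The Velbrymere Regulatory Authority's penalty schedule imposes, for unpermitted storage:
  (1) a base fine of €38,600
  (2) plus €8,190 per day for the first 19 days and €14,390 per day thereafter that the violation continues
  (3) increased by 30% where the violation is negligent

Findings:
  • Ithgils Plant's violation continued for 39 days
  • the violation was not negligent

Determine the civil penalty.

First 19 days: 19 × €8,190 = €155,610
Remaining days: (39 − 19) × €14,390 = €287,800
Per-day component: €155,610 + €287,800 = €443,410
Base plus per-day: €38,600 + €443,410 = €482,010
The violation was not negligent: no 30% increase.

€482,010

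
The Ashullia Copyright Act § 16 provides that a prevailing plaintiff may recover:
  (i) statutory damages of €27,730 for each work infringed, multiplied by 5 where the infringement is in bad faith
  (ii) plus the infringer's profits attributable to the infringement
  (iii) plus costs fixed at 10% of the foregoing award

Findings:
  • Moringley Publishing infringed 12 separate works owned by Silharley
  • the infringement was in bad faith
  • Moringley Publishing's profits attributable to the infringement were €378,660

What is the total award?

Statutory damages: 12 × €27,730 = €332,760
Multiplied by 5: 5 × €332,760 = €1,663,800
Combined award: €1,663,800 + €378,660 = €2,042,460
Costs: 10% of €2,042,460 = €204,246
Award plus costs: €2,042,460 + €204,246 = €2,246,706

€2,246,706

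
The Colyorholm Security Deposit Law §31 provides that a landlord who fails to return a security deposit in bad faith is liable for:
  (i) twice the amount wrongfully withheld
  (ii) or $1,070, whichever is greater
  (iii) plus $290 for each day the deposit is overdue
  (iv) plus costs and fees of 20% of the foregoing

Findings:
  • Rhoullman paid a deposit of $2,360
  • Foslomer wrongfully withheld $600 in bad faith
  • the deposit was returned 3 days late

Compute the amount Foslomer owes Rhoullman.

$2,484

Doubled: 2 × $600 = $1,200
Minimum $1,070: $1,200 meets the minimum, no increase.
Late-return penalty: 3 × $290 = $870
Damages plus late penalty: $1,200 + $870 = $2,070
Costs and fees: 20% of $2,070 = $414
Total recovery: $2,070 + $414 = $2,484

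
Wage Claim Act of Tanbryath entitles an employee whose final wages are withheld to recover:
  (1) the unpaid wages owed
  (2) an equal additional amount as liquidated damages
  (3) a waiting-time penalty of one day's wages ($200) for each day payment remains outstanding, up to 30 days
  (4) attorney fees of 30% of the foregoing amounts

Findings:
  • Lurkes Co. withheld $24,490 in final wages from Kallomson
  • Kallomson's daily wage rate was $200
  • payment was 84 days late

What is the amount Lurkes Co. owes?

$71,474

Liquidated damages (equal amount): $24,490
Penalty days: min(84, 30) = 30
Waiting-time penalty: 30 × $200 = $6,000
Subtotal: $24,490 + $24,490 + $6,000 = $54,980
Attorney fees: 30% of $54,980 = $16,494
Total award: $54,980 + $16,494 = $71,474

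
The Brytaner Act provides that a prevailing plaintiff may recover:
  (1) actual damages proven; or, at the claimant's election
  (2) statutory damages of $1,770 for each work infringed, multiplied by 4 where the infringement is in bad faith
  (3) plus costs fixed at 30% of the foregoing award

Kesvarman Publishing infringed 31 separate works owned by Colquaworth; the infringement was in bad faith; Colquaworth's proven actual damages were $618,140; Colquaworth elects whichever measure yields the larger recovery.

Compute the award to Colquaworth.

Statutory damages: 31 × $1,770 = $54,870
Multiplied by 4: 4 × $54,870 = $219,480
Greater of actual damages ($618,140) or enhanced statutory damages ($219,480): $618,140
Costs: 30% of $618,140 = $185,442
Award plus costs: $618,140 + $185,442 = $803,582

$803,582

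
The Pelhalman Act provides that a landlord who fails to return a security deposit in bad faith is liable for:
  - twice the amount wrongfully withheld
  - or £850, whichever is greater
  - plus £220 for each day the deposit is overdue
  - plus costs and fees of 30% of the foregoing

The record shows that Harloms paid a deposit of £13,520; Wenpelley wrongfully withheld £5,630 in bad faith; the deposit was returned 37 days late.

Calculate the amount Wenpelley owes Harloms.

Doubled: 2 × £5,630 = £11,260
Minimum £850: £11,260 meets the minimum, no increase.
Late-return penalty: 37 × £220 = £8,140
Damages plus late penalty: £11,260 + £8,140 = £19,400
Costs and fees: 30% of £19,400 = £5,820
Total recovery: £19,400 + £5,820 = £25,220

Recovery: £25,220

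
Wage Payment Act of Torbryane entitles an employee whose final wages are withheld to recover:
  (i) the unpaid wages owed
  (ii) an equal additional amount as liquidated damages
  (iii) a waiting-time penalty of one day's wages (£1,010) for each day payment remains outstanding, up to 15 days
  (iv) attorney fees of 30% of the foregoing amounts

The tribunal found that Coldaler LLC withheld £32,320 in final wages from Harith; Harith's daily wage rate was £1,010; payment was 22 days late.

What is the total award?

Liquidated damages (equal amount): £32,320
Penalty days: min(22, 15) = 15
Waiting-time penalty: 15 × £1,010 = £15,150
Subtotal: £32,320 + £32,320 + £15,150 = £79,790
Attorney fees: 30% of £79,790 = £23,937
Total award: £79,790 + £23,937 = £103,727

£103,727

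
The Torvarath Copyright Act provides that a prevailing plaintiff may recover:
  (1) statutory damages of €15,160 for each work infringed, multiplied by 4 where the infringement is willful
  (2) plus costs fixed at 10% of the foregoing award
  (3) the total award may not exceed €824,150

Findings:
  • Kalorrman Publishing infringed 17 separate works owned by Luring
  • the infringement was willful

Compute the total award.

Statutory damages: 17 × €15,160 = €257,720
Multiplied by 4: 4 × €257,720 = €1,030,880
Costs: 10% of €1,030,880 = €103,088
Award plus costs: €1,030,880 + €103,088 = €1,133,968
Cap at €824,150: €1,133,968 exceeds the cap → €824,150

€824,150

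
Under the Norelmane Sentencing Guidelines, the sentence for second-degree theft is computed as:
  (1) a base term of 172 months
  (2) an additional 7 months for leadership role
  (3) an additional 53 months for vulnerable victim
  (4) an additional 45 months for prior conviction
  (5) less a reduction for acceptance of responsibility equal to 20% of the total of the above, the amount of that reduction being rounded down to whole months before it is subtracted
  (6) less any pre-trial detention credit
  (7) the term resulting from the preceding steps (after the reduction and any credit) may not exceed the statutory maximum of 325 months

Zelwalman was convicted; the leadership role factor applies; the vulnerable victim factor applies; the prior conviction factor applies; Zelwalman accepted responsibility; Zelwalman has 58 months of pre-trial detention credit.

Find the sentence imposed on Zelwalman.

164 months

Leadership role enhancement: +7 months
Vulnerable victim enhancement: +53 months
Prior conviction enhancement: +45 months
Adjusted term: 172 months + 7 months + 53 months + 45 months = 277 months
Acceptance of responsibility reduction: 20% of 277 months = 55 months (rounded down)
After reduction: 277 − 55 = 222 months
Less pre-trial detention credit: 222 months − 58 months = 164 months
Cap at 325 months: 164 months is within the cap, no reduction.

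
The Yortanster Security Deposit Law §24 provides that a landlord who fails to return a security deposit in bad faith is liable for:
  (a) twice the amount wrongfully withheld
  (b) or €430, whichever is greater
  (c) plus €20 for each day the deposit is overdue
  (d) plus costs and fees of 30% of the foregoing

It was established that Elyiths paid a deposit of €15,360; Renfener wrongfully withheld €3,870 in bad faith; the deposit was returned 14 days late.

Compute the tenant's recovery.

Doubled: 2 × €3,870 = €7,740
Minimum €430: €7,740 meets the minimum, no increase.
Late-return penalty: 14 × €20 = €280
Damages plus late penalty: €7,740 + €280 = €8,020
Costs and fees: 30% of €8,020 = €2,406
Total recovery: €8,020 + €2,406 = €10,426

€10,426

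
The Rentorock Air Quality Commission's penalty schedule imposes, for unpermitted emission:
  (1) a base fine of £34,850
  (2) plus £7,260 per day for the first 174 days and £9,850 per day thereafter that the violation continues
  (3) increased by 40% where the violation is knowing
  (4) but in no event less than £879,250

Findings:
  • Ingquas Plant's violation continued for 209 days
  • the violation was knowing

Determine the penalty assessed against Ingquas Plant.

£2,299,976

First 174 days: 174 × £7,260 = £1,263,240
Remaining days: (209 − 174) × £9,850 = £344,750
Per-day component: £1,263,240 + £344,750 = £1,607,990
Base plus per-day: £34,850 + £1,607,990 = £1,642,840
Enhancement: 40% of £1,642,840 = £657,136
Enhanced fine: £1,642,840 + £657,136 = £2,299,976
Minimum £879,250: £2,299,976 meets the minimum, no increase.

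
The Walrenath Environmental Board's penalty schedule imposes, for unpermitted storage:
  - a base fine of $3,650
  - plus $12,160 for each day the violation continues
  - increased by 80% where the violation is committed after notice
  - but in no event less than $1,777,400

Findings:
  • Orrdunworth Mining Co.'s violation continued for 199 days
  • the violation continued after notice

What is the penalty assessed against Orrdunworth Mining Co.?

$4,362,282

Per-day component: 199 × $12,160 = $2,419,840
Base plus per-day: $3,650 + $2,419,840 = $2,423,490
Enhancement: 80% of $2,423,490 = $1,938,792
Enhanced fine: $2,423,490 + $1,938,792 = $4,362,282
Minimum $1,777,400: $4,362,282 meets the minimum, no increase.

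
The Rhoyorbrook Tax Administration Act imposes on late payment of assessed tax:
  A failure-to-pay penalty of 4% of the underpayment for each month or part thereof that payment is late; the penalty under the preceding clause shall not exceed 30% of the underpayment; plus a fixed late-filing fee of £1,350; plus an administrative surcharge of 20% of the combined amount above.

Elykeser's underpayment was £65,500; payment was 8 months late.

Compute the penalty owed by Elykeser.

Accrued rate: 4% × 8 = 32%, capped at 30% → 30%
Failure-to-pay penalty: 30% of £65,500 = £19,650
Penalty before surcharge: £19,650 + £1,350 = £21,000
Administrative surcharge: 20% of £21,000 = £4,200
Total penalty: £21,000 + £4,200 = £25,200

£25,200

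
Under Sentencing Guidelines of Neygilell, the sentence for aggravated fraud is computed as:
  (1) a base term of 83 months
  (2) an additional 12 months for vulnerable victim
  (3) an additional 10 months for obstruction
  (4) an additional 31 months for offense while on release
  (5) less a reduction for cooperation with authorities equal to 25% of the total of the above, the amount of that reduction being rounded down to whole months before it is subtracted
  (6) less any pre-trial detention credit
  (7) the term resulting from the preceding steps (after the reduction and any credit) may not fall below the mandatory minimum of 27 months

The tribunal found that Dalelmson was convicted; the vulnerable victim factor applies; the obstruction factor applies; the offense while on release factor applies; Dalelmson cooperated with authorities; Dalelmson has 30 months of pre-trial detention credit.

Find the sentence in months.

Vulnerable victim enhancement: +12 months
Obstruction enhancement: +10 months
Offense while on release enhancement: +31 months
Adjusted term: 83 months + 12 months + 10 months + 31 months = 136 months
Cooperation with authorities reduction: 25% of 136 months = 34 months (rounded down)
After reduction: 136 − 34 = 102 months
Less pre-trial detention credit: 102 months − 30 months = 72 months
Minimum 27 months: 72 months meets the minimum, no increase.

72 months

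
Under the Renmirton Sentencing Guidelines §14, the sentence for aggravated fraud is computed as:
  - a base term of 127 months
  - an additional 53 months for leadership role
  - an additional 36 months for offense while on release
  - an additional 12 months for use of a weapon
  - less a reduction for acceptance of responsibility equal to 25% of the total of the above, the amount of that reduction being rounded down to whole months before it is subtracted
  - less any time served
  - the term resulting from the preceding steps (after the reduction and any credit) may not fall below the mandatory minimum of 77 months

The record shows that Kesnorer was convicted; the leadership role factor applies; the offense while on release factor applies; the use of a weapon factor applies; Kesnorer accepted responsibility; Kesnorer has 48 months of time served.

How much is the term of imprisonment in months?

Leadership role enhancement: +53 months
Offense while on release enhancement: +36 months
Use of a weapon enhancement: +12 months
Adjusted term: 127 months + 53 months + 36 months + 12 months = 228 months
Acceptance of responsibility reduction: 25% of 228 months = 57 months (rounded down)
After reduction: 228 − 57 = 171 months
Less time served: 171 months − 48 months = 123 months
Minimum 77 months: 123 months meets the minimum, no increase.

123 months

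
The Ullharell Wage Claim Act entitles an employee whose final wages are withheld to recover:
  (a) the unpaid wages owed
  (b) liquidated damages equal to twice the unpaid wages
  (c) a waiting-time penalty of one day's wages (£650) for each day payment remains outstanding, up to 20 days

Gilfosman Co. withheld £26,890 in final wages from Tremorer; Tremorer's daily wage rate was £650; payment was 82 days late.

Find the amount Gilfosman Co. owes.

Doubled: 2 × £26,890 = £53,780
Penalty days: min(82, 20) = 20
Waiting-time penalty: 20 × £650 = £13,000
Total award: £26,890 + £53,780 + £13,000 = £93,670

£93,670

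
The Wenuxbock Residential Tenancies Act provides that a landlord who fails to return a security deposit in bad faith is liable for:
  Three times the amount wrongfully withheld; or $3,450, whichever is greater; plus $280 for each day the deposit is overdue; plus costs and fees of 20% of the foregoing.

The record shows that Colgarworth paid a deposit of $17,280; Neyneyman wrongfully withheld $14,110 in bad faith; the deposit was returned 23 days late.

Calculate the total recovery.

Trebled: 3 × $14,110 = $42,330
Minimum $3,450: $42,330 meets the minimum, no increase.
Late-return penalty: 23 × $280 = $6,440
Damages plus late penalty: $42,330 + $6,440 = $48,770
Costs and fees: 20% of $48,770 = $9,754
Total recovery: $48,770 + $9,754 = $58,524

$58,524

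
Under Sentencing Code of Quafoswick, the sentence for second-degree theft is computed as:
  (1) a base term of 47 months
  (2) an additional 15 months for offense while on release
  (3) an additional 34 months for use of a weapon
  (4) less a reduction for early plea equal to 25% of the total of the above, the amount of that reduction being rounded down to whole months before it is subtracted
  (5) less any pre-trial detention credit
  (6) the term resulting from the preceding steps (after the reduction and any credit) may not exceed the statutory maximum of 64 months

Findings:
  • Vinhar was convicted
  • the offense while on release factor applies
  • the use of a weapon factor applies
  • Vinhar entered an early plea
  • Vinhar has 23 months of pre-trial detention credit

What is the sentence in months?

Offense while on release enhancement: +15 months
Use of a weapon enhancement: +34 months
Adjusted term: 47 months + 15 months + 34 months = 96 months
Early plea reduction: 25% of 96 months = 24 months (rounded down)
After reduction: 96 − 24 = 72 months
Less pre-trial detention credit: 72 months − 23 months = 49 months
Cap at 64 months: 49 months is within the cap, no reduction.

49 months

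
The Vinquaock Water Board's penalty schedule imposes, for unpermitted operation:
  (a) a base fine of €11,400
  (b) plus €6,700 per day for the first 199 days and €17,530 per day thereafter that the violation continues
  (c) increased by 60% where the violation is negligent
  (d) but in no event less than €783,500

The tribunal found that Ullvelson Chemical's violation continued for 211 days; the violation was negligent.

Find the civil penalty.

First 199 days: 199 × €6,700 = €1,333,300
Remaining days: (211 − 199) × €17,530 = €210,360
Per-day component: €1,333,300 + €210,360 = €1,543,660
Base plus per-day: €11,400 + €1,543,660 = €1,555,060
Enhancement: 60% of €1,555,060 = €933,036
Enhanced fine: €1,555,060 + €933,036 = €2,488,096
Minimum €783,500: €2,488,096 meets the minimum, no increase.

€2,488,096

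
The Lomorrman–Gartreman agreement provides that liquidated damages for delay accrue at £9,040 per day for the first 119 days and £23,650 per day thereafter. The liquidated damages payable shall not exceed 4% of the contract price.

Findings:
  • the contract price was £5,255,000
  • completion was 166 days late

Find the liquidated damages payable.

First 119 days: 119 × £9,040 = £1,075,760
Remaining days: (166 − 119) × £23,650 = £1,111,550
Accrued per-day damages: £1,075,760 + £1,111,550 = £2,187,310
Cap: 4% of £5,255,000 = £210,200
Cap at £210,200: £2,187,310 exceeds the cap → £210,200

£210,200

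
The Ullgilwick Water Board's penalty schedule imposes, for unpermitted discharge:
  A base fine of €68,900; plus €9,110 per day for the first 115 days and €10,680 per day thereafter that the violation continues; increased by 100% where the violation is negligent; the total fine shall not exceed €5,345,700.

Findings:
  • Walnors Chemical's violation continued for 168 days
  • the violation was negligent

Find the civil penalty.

First 115 days: 115 × €9,110 = €1,047,650
Remaining days: (168 − 115) × €10,680 = €566,040
Per-day component: €1,047,650 + €566,040 = €1,613,690
Base plus per-day: €68,900 + €1,613,690 = €1,682,590
Enhancement: 100% of €1,682,590 = €1,682,590
Enhanced fine: €1,682,590 + €1,682,590 = €3,365,180
Cap at €5,345,700: €3,365,180 is within the cap, no reduction.

€3,365,180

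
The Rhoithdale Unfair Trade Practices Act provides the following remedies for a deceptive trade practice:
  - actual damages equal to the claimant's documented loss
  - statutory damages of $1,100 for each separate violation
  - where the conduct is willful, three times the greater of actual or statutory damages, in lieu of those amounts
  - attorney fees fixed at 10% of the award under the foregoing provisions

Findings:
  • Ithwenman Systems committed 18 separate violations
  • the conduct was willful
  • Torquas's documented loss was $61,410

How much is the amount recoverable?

Total recovery: $202,653

Statutory damages: 18 × $1,100 = $19,800
Greater of actual damages ($61,410) or statutory damages ($19,800): $61,410
Trebled: 3 × $61,410 = $184,230
Attorney fees: 10% of $184,230 = $18,423
Total recovery: $184,230 + $18,423 = $202,653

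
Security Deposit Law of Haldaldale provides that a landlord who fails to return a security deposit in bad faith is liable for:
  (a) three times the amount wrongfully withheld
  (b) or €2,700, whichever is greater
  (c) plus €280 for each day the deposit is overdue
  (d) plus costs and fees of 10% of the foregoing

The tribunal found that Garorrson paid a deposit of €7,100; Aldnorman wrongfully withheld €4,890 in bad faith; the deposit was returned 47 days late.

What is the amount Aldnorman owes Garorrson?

€30,613

Trebled: 3 × €4,890 = €14,670
Minimum €2,700: €14,670 meets the minimum, no increase.
Late-return penalty: 47 × €280 = €13,160
Damages plus late penalty: €14,670 + €13,160 = €27,830
Costs and fees: 10% of €27,830 = €2,783
Total recovery: €27,830 + €2,783 = €30,613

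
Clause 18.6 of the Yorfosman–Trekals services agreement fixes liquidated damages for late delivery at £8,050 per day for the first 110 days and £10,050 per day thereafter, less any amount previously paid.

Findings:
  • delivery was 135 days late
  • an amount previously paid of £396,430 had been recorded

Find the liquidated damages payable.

First 110 days: 110 × £8,050 = £885,500
Remaining days: (135 − 110) × £10,050 = £251,250
Accrued per-day damages: £885,500 + £251,250 = £1,136,750
Less amount previously paid: £1,136,750 − £396,430 = £740,320

£740,320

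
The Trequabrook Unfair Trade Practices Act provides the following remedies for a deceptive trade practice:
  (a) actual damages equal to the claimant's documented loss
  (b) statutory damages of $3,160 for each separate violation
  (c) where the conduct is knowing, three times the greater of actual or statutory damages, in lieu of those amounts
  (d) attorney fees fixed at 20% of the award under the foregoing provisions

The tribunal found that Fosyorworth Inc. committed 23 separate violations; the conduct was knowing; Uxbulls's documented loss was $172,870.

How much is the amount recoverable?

$622,332

Statutory damages: 23 × $3,160 = $72,680
Greater of actual damages ($172,870) or statutory damages ($72,680): $172,870
Trebled: 3 × $172,870 = $518,610
Attorney fees: 20% of $518,610 = $103,722
Total recovery: $518,610 + $103,722 = $622,332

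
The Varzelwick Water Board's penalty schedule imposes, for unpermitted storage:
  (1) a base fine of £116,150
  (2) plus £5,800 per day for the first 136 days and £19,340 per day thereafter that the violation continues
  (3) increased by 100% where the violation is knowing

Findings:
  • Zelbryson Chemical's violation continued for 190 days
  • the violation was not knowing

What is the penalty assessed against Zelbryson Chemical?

£1,949,310

First 136 days: 136 × £5,800 = £788,800
Remaining days: (190 − 136) × £19,340 = £1,044,360
Per-day component: £788,800 + £1,044,360 = £1,833,160
Base plus per-day: £116,150 + £1,833,160 = £1,949,310
The violation was not knowing: no 100% increase.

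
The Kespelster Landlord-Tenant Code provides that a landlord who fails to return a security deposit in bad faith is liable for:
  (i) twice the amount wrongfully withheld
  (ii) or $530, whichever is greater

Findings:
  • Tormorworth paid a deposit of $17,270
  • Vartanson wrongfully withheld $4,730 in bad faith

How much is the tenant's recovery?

Recovery: $9,460

Doubled: 2 × $4,730 = $9,460
Minimum $530: $9,460 meets the minimum, no increase.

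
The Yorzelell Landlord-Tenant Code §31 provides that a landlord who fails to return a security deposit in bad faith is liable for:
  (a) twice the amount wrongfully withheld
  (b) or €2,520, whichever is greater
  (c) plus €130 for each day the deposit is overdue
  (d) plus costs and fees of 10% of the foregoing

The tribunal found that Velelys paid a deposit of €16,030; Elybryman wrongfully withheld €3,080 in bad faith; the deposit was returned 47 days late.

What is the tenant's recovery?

€13,497

Doubled: 2 × €3,080 = €6,160
Minimum €2,520: €6,160 meets the minimum, no increase.
Late-return penalty: 47 × €130 = €6,110
Damages plus late penalty: €6,160 + €6,110 = €12,270
Costs and fees: 10% of €12,270 = €1,227
Total recovery: €12,270 + €1,227 = €13,497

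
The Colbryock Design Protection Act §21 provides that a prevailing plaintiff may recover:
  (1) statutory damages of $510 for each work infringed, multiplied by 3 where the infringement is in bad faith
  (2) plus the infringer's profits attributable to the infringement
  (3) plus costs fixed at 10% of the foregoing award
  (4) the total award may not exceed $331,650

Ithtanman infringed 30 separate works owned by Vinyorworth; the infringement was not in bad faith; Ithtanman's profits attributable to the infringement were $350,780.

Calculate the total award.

Statutory damages: 30 × $510 = $15,300
Infringement not in bad faith: no ×3 enhancement.
Combined award: $15,300 + $350,780 = $366,080
Costs: 10% of $366,080 = $36,608
Award plus costs: $366,080 + $36,608 = $402,688
Cap at $331,650: $402,688 exceeds the cap → $331,650

Award: $331,650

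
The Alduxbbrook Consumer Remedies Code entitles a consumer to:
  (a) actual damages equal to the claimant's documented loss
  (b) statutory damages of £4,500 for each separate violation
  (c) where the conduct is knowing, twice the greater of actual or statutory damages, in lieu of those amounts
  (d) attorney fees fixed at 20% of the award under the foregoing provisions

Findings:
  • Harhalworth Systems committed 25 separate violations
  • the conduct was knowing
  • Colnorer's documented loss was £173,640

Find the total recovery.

Statutory damages: 25 × £4,500 = £112,500
Greater of actual damages (£173,640) or statutory damages (£112,500): £173,640
Doubled: 2 × £173,640 = £347,280
Attorney fees: 20% of £347,280 = £69,456
Total recovery: £347,280 + £69,456 = £416,736

£416,736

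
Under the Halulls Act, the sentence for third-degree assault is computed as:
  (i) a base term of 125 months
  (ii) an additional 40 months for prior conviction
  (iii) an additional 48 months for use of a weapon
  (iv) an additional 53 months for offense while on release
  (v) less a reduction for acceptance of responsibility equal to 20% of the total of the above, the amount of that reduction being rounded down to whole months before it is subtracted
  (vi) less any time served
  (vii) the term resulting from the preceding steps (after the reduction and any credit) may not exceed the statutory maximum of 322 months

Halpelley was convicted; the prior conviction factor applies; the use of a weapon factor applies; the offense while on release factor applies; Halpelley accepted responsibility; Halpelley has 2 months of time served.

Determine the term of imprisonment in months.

Prior conviction enhancement: +40 months
Use of a weapon enhancement: +48 months
Offense while on release enhancement: +53 months
Adjusted term: 125 months + 40 months + 48 months + 53 months = 266 months
Acceptance of responsibility reduction: 20% of 266 months = 53 months (rounded down)
After reduction: 266 − 53 = 213 months
Less time served: 213 months − 2 months = 211 months
Cap at 322 months: 211 months is within the cap, no reduction.

211 months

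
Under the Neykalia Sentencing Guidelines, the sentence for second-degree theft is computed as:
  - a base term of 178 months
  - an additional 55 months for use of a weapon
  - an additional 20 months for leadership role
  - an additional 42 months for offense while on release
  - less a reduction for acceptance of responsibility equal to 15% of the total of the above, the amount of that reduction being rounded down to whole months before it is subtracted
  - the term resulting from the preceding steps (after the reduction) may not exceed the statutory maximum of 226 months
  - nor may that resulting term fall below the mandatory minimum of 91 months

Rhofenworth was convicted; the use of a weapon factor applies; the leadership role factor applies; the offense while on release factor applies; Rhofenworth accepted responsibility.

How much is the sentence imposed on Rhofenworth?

Sentence: 226 months

Use of a weapon enhancement: +55 months
Leadership role enhancement: +20 months
Offense while on release enhancement: +42 months
Adjusted term: 178 months + 55 months + 20 months + 42 months = 295 months
Acceptance of responsibility reduction: 15% of 295 months = 44 months (rounded down)
After reduction: 295 − 44 = 251 months
Cap at 226 months: 251 months exceeds the cap → 226 months
Minimum 91 months: 226 months meets the minimum, no increase.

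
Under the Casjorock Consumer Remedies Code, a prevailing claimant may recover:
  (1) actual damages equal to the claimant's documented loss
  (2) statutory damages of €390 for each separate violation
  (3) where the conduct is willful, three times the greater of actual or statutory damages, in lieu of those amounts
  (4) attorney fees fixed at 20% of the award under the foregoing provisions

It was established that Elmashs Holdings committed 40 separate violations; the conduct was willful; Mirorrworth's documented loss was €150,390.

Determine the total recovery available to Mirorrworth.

Statutory damages: 40 × €390 = €15,600
Greater of actual damages (€150,390) or statutory damages (€15,600): €150,390
Trebled: 3 × €150,390 = €451,170
Attorney fees: 20% of €451,170 = €90,234
Total recovery: €451,170 + €90,234 = €541,404

€541,404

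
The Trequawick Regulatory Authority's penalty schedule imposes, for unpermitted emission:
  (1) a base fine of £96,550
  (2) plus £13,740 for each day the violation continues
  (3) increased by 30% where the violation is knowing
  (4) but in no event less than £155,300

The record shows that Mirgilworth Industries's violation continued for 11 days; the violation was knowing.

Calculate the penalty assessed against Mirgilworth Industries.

Per-day component: 11 × £13,740 = £151,140
Base plus per-day: £96,550 + £151,140 = £247,690
Enhancement: 30% of £247,690 = £74,307
Enhanced fine: £247,690 + £74,307 = £321,997
Minimum £155,300: £321,997 meets the minimum, no increase.

£321,997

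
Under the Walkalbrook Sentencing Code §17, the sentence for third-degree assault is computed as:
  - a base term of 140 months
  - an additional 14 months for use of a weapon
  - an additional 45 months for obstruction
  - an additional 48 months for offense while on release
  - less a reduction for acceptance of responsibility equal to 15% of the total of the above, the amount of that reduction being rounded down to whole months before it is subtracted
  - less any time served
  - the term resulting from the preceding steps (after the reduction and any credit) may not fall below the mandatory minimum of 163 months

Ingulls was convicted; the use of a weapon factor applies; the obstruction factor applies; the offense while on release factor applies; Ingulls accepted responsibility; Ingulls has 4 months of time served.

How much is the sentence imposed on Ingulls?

Use of a weapon enhancement: +14 months
Obstruction enhancement: +45 months
Offense while on release enhancement: +48 months
Adjusted term: 140 months + 14 months + 45 months + 48 months = 247 months
Acceptance of responsibility reduction: 15% of 247 months = 37 months (rounded down)
After reduction: 247 − 37 = 210 months
Less time served: 210 months − 4 months = 206 months
Minimum 163 months: 206 months meets the minimum, no increase.

Sentence: 206 months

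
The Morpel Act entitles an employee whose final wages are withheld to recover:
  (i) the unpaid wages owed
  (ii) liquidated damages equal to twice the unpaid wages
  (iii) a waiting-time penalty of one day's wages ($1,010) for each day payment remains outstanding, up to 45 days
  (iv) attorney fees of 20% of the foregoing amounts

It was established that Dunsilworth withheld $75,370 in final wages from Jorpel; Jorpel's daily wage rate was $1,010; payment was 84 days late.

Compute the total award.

$325,872

Doubled: 2 × $75,370 = $150,740
Penalty days: min(84, 45) = 45
Waiting-time penalty: 45 × $1,010 = $45,450
Subtotal: $75,370 + $150,740 + $45,450 = $271,560
Attorney fees: 20% of $271,560 = $54,312
Total award: $271,560 + $54,312 = $325,872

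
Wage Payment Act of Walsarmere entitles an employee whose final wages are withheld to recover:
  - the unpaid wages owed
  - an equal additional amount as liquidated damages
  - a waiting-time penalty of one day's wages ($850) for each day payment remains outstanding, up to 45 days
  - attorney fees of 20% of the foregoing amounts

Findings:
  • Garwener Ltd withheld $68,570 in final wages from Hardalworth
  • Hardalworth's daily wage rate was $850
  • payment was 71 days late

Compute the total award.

Total award: $210,468

Liquidated damages (equal amount): $68,570
Penalty days: min(71, 45) = 45
Waiting-time penalty: 45 × $850 = $38,250
Subtotal: $68,570 + $68,570 + $38,250 = $175,390
Attorney fees: 20% of $175,390 = $35,078
Total award: $175,390 + $35,078 = $210,468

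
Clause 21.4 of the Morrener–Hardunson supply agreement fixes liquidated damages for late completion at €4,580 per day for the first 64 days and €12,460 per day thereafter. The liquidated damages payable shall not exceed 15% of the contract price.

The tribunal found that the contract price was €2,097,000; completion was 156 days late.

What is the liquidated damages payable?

€314,550

First 64 days: 64 × €4,580 = €293,120
Remaining days: (156 − 64) × €12,460 = €1,146,320
Accrued per-day damages: €293,120 + €1,146,320 = €1,439,440
Cap: 15% of €2,097,000 = €314,550
Cap at €314,550: €1,439,440 exceeds the cap → €314,550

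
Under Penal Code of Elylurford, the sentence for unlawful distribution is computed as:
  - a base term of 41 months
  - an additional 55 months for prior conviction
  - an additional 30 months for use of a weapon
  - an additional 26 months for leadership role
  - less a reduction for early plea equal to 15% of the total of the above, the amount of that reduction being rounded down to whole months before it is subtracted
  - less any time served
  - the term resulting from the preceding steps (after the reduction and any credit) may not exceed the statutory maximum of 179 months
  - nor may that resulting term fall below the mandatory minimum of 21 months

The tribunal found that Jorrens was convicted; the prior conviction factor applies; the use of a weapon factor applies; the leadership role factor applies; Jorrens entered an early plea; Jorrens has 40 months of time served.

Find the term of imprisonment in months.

Prior conviction enhancement: +55 months
Use of a weapon enhancement: +30 months
Leadership role enhancement: +26 months
Adjusted term: 41 months + 55 months + 30 months + 26 months = 152 months
Early plea reduction: 15% of 152 months = 22 months (rounded down)
After reduction: 152 − 22 = 130 months
Less time served: 130 months − 40 months = 90 months
Cap at 179 months: 90 months is within the cap, no reduction.
Minimum 21 months: 90 months meets the minimum, no increase.

90 months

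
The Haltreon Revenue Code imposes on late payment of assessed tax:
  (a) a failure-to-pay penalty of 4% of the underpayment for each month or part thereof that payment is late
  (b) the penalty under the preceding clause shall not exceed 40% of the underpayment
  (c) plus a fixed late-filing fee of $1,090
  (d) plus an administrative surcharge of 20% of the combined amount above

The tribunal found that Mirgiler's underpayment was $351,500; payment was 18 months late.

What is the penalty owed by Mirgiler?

$170,028

Accrued rate: 4% × 18 = 72%, capped at 40% → 40%
Failure-to-pay penalty: 40% of $351,500 = $140,600
Penalty before surcharge: $140,600 + $1,090 = $141,690
Administrative surcharge: 20% of $141,690 = $28,338
Total penalty: $141,690 + $28,338 = $170,028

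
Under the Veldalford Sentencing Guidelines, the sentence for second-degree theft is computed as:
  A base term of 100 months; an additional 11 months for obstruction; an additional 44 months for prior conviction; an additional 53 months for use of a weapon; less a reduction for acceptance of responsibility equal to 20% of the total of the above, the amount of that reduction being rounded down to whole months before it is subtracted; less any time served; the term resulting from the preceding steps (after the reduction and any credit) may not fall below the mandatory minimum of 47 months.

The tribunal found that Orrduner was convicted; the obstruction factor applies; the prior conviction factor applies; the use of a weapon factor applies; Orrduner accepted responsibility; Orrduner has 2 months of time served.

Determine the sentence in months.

Obstruction enhancement: +11 months
Prior conviction enhancement: +44 months
Use of a weapon enhancement: +53 months
Adjusted term: 100 months + 11 months + 44 months + 53 months = 208 months
Acceptance of responsibility reduction: 20% of 208 months = 41 months (rounded down)
After reduction: 208 − 41 = 167 months
Less time served: 167 months − 2 months = 165 months
Minimum 47 months: 165 months meets the minimum, no increase.

165 months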